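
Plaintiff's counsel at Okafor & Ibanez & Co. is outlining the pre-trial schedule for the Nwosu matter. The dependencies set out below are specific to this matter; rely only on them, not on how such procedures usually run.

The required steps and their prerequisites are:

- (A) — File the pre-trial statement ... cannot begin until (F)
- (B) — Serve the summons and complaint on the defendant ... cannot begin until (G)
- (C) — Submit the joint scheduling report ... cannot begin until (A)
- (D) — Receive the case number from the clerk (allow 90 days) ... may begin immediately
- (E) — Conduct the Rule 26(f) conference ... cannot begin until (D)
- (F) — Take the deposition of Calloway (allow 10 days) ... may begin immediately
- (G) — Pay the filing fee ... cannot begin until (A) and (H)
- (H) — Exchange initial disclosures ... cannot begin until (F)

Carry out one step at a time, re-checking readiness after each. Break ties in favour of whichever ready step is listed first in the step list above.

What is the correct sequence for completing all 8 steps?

(D), (E), (F), (A), (C), (H), (G), (B)

(D) and (F) have no prerequisites; (D) is listed earlier, so (D) is first.
Ready: (E) and (F). (E) is listed earlier → (E).
Next only (F) has its prerequisites met → (F).
Now (A) and (H) have their prerequisites met. (A) is listed earlier, so (A) next.
(C) and (H) are both available; (C) is listed earlier → (C).
Next only (H) has its prerequisites met → (H).
Next only (G) has its prerequisites met → (G).
(B) needed (G), now all done → (B).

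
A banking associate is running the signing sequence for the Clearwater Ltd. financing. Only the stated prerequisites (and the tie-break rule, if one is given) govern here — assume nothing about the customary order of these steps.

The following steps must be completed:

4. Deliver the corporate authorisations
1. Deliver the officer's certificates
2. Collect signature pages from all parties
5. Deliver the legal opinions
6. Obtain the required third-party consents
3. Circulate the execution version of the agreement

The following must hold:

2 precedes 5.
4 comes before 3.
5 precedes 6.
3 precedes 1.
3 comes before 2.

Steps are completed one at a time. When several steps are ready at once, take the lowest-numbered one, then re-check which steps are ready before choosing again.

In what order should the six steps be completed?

4, 3, 1, 2, 5, 6

Only 4 has no prerequisites, so it is first.
3 needed 4, now all done → 3.
1 and 2 are both available; 1 has the earlier label → 1.
2 is the only step now ready → 2.
5 needed 2, now all done → 5.
That leaves 6 as the only ready step → 6.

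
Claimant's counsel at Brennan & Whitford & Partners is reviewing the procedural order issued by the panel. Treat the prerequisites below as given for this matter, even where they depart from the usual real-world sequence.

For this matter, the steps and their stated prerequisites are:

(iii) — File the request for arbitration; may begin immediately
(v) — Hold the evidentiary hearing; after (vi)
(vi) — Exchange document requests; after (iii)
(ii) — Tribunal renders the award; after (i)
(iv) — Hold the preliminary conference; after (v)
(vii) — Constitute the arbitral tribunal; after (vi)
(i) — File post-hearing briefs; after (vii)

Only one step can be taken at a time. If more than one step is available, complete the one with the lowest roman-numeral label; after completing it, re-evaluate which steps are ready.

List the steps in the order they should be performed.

(iii) (vi) (v) (iv) (vii) (i) (ii)

Only (iii) has no prerequisites, so it is first.
(vi) needed (iii), now all done → (vi).
Now (v) and (vii) have their prerequisites met. (v) has the earlier label, so (v) next.
Ready: (iv) and (vii). (iv) has the earlier label → (iv).
(vii) needed (vi), now all done → (vii).
Next only (i) has its prerequisites met → (i).
That leaves (ii) as the only ready step → (ii).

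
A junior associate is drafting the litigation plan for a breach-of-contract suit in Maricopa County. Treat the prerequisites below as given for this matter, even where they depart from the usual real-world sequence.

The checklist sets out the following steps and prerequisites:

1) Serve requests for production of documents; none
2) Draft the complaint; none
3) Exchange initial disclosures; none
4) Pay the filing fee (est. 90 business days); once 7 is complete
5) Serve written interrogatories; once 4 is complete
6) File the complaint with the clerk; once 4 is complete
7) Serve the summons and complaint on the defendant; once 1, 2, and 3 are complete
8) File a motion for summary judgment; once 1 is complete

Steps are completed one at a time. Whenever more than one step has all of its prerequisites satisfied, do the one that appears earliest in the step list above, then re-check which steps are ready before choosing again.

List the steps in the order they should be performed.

1, 2, 3, 7, 4, 5, 6, 8

1, 2 and 3 have no prerequisites; 1 is listed earlier, so 1 is first.
8 now also ready, so the ready set is {2, 3, 8}; 2 is listed earlier → 2.
Ready: 3 and 8. 3 is listed earlier → 3.
Now 7 and 8 have their prerequisites met. 7 is listed earlier, so 7 next.
Now 4 and 8 have their prerequisites met. 4 is listed earlier, so 4 next.
5 and 6 now also ready, so the ready set is {5, 6, 8}; 5 is listed earlier → 5.
Now 6 and 8 have their prerequisites met. 6 is listed earlier, so 6 next.
That leaves 8 as the only ready step → 8.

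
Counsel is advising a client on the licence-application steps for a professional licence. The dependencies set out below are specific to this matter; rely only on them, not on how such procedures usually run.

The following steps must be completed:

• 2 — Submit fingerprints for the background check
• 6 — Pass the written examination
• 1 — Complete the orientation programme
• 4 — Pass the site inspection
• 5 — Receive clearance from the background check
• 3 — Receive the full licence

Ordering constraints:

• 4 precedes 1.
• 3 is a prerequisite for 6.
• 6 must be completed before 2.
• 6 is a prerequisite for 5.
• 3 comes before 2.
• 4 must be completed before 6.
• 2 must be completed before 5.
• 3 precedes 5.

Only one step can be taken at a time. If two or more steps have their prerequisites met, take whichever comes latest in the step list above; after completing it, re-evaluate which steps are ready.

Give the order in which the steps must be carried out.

Nothing is required for 3 and 4. 3 is listed later → 3 first.
That leaves 4 as the only ready step → 4.
Ready: 1 and 6. 1 is listed later → 1.
6 needed 3 and 4, now all done → 6.
2 needed 3 and 6, now all done → 2.
That leaves 5 as the only ready step → 5.

3 → 4 → 1 → 6 → 2 → 5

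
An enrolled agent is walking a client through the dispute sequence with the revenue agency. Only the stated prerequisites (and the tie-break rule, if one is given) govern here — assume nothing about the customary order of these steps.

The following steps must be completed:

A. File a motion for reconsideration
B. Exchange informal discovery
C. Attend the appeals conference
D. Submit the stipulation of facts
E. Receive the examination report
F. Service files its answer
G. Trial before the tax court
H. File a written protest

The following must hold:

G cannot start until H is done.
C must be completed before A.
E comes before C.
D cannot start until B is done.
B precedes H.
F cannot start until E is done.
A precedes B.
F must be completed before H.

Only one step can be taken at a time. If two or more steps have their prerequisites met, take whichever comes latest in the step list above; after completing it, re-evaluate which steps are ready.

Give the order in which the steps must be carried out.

E is the only step with nothing outstanding, so it goes first.
Ready: F and C. F is listed later → F.
C needed E, now all done → C.
A needed C, now all done → A.
Next only B has its prerequisites met → B.
Now H and D have their prerequisites met. H is listed later, so H next.
G now also ready, so the ready set is {G, D}; G is listed later → G.
That leaves D as the only ready step → D.

E → F → C → A → B → H → G → D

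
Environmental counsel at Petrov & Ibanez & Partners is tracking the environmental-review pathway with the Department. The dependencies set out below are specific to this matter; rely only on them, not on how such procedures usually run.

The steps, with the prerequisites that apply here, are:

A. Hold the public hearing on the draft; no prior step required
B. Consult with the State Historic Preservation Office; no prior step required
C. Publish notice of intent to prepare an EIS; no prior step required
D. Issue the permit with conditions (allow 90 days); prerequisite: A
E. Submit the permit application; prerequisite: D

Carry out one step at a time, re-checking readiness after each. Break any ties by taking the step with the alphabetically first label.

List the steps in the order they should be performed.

A, B and C have no prerequisites; A has the earlier label, so A is first.
Ready: B, C and D. B has the earlier label → B.
Ready: C and D. C has the earlier label → C.
Next only D has its prerequisites met → D.
E is the only step now ready → E.

A, B, C, D, E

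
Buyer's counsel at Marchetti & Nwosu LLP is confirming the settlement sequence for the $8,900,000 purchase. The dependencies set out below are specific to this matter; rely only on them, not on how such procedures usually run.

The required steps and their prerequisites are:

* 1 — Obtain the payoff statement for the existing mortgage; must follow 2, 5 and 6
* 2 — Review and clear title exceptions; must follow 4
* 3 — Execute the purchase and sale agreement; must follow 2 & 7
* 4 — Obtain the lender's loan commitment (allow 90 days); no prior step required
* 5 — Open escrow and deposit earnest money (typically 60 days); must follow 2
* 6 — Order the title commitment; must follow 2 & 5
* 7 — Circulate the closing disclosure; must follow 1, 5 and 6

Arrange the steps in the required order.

4, 2, 5, 6, 1, 7, 3

Only 4 has no prerequisites, so it is first.
2 is the only step now ready → 2.
5 is the only step now ready → 5.
Next only 6 has its prerequisites met → 6.
1 needed 2, 5 and 6, now all done → 1.
7 needed 1, 5 and 6, now all done → 7.
That leaves 3 as the only ready step → 3.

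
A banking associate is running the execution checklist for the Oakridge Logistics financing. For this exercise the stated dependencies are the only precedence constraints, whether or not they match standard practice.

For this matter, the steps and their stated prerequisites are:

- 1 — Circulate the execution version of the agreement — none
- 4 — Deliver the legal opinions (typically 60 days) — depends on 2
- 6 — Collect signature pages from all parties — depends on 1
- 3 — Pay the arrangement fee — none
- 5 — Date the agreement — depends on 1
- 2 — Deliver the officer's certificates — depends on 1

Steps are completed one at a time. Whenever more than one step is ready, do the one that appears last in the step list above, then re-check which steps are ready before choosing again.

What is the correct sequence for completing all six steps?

3 and 1 have no prerequisites; 3 is listed later, so 3 is first.
Next only 1 has its prerequisites met → 1.
Ready: 2, 5 and 6. 2 is listed later → 2.
5, 6 and 4 are all available; 5 is listed later → 5.
6 and 4 are both available; 6 is listed later → 6.
That leaves 4 as the only ready step → 4.

3 1 2 5 6 4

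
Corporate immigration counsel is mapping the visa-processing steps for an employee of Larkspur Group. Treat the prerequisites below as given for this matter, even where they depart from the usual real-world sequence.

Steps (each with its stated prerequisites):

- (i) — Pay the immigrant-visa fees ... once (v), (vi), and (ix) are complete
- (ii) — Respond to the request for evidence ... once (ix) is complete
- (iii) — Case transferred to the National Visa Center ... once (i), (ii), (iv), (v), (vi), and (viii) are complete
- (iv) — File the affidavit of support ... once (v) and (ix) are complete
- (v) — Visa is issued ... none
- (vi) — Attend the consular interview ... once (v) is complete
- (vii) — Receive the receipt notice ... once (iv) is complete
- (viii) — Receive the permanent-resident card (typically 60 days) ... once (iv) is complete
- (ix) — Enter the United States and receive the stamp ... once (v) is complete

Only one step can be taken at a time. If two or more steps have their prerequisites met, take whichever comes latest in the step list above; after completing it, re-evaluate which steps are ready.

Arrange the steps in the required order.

(v) → (ix) → (vi) → (iv) → (viii) → (vii) → (ii) → (i) → (iii)

Only (v) has no prerequisites, so it is first.
Ready: (ix) and (vi). (ix) is listed later → (ix).
(vi), (iv) and (ii) are all available; (vi) is listed later → (vi).
Now (iv), (ii) and (i) have their prerequisites met. (iv) is listed later, so (iv) next.
Ready: (viii), (vii), (ii) and (i). (viii) is listed later → (viii).
Ready: (vii), (ii) and (i). (vii) is listed later → (vii).
Ready: (ii) and (i). (ii) is listed later → (ii).
(i) is the only step now ready → (i).
Next only (iii) has its prerequisites met → (iii).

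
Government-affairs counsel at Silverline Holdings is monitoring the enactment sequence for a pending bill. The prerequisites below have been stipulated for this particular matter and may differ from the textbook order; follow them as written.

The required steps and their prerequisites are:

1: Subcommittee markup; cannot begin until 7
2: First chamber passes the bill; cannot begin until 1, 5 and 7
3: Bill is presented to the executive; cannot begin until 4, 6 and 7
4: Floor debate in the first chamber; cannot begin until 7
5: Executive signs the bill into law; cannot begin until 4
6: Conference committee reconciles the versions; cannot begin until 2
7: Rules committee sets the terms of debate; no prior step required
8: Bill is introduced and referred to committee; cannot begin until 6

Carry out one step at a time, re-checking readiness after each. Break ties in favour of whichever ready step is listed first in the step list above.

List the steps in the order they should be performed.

7 is the only step with nothing outstanding, so it goes first.
1 and 4 are both available; 1 is listed earlier → 1.
4 needed 7, now all done → 4.
5 needed 4, now all done → 5.
2 is the only step now ready → 2.
6 needed 2, now all done → 6.
Ready: 3 and 8. 3 is listed earlier → 3.
Next only 8 has its prerequisites met → 8.

7 1 4 5 2 6 3 8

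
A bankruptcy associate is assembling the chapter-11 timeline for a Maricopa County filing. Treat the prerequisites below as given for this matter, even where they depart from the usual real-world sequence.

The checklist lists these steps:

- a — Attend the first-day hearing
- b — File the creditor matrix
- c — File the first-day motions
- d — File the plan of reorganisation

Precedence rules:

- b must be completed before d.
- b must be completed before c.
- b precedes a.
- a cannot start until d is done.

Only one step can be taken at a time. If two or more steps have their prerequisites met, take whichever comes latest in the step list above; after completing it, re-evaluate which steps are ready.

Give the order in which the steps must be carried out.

b → d → c → a

b is the only step with nothing outstanding, so it goes first.
Now d and c have their prerequisites met. d is listed later, so d next.
c and a are both available; c is listed later → c.
a needed d and b, now all done → a.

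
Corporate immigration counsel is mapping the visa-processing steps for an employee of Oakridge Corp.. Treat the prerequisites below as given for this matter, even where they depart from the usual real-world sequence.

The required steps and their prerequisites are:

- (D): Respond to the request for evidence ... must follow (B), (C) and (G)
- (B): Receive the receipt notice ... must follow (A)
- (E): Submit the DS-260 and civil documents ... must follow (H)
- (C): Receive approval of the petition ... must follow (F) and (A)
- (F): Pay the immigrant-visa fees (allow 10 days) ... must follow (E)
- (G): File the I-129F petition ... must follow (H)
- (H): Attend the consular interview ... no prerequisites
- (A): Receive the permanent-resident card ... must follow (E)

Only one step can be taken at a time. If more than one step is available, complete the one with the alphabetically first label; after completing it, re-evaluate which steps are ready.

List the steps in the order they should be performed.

(H), (E), (A), (B), (F), (C), (G), (D)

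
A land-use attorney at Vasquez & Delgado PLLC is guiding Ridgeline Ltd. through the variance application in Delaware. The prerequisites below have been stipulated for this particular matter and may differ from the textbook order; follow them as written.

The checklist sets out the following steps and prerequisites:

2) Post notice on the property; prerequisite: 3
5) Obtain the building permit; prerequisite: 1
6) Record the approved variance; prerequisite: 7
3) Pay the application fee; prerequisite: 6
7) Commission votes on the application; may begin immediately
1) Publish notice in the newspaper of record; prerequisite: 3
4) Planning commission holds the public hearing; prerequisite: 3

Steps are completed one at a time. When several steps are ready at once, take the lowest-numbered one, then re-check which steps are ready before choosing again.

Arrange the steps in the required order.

7 is the only step with nothing outstanding, so it goes first.
6 needed 7, now all done → 6.
3 needed 6, now all done → 3.
1, 2 and 4 are all available; 1 has the earlier label → 1.
Ready: 2, 4 and 5. 2 has the earlier label → 2.
4 and 5 are both available; 4 has the earlier label → 4.
5 needed 1, now all done → 5.

7 6 3 1 2 4 5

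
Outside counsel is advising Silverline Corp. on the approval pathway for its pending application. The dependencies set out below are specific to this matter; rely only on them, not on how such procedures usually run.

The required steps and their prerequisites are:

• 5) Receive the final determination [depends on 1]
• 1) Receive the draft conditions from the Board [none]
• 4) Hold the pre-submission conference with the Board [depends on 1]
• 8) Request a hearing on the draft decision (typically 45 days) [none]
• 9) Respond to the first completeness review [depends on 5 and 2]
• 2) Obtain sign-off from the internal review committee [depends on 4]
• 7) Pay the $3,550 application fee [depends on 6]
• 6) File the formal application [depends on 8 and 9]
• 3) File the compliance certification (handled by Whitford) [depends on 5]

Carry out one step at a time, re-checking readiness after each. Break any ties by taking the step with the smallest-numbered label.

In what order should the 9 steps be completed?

1, 4, 2, 5, 3, 8, 9, 6, 7

Nothing is required for 1 and 8. 1 has the earlier label → 1 first.
Ready: 4, 5 and 8. 4 has the earlier label → 4.
2 now also ready, so the ready set is {2, 5, 8}; 2 has the earlier label → 2.
Now 5 and 8 have their prerequisites met. 5 has the earlier label, so 5 next.
3, 8 and 9 are all available; 3 has the earlier label → 3.
8 and 9 are both available; 8 has the earlier label → 8.
9 needed 2 and 5, now all done → 9.
That leaves 6 as the only ready step → 6.
That leaves 7 as the only ready step → 7.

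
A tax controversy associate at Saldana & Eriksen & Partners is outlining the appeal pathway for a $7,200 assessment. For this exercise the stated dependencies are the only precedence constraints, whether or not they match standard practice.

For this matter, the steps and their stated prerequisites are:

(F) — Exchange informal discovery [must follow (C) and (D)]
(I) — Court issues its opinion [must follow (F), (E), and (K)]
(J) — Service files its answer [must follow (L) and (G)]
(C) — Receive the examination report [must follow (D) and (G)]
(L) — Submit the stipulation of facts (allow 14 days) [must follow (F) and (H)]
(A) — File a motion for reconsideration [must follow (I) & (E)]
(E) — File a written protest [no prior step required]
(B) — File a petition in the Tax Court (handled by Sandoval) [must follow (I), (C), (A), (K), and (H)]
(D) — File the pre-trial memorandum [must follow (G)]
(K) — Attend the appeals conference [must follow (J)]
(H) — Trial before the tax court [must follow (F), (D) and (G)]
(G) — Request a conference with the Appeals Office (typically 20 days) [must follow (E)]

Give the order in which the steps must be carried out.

(E), (G), (D), (C), (F), (H), (L), (J), (K), (I), (A), (B)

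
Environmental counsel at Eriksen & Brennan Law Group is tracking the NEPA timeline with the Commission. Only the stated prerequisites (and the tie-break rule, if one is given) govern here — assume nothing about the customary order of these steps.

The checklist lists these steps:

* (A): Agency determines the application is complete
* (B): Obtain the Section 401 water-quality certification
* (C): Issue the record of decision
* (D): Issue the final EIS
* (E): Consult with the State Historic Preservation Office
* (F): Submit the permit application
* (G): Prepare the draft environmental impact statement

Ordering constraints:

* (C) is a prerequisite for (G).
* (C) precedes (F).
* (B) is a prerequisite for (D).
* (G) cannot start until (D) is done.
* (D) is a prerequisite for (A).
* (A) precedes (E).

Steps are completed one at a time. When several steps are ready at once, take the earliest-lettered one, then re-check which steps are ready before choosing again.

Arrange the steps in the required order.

Nothing is required for (B) and (C). (B) has the earlier label → (B) first.
(D) now also ready, so the ready set is {(C), (D)}; (C) has the earlier label → (C).
(F) now also ready, so the ready set is {(D), (F)}; (D) has the earlier label → (D).
(A) and (G) now also ready, so the ready set is {(A), (F), (G)}; (A) has the earlier label → (A).
Ready: (E), (F) and (G). (E) has the earlier label → (E).
Ready: (F) and (G). (F) has the earlier label → (F).
(G) needed (C) and (D), now all done → (G).

(B), (C), (D), (A), (E), (F), (G)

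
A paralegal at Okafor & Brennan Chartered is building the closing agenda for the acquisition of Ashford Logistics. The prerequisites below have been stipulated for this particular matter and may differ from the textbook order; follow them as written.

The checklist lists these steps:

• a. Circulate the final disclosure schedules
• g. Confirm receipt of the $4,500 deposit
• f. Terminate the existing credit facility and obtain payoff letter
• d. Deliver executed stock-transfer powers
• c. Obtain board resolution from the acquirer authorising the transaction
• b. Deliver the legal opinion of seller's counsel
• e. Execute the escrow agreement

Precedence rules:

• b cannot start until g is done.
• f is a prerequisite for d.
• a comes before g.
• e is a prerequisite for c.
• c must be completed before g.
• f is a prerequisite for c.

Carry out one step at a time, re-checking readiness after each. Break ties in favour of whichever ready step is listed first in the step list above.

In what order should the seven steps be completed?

a, f, d, e, c, g, b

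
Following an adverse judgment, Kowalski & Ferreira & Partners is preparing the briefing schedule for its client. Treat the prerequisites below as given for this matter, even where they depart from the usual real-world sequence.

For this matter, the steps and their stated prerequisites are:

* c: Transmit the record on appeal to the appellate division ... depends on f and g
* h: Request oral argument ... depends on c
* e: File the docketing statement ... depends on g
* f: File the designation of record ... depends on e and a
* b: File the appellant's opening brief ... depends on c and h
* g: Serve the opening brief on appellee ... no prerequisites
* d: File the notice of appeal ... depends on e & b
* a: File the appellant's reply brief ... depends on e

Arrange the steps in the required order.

g, e, a, f, c, h, b, d

g has no prerequisites → g first.
e needed g, now all done → e.
a needed e, now all done → a.
That leaves f as the only ready step → f.
That leaves c as the only ready step → c.
h needed c, now all done → h.
b needed c and h, now all done → b.
That leaves d as the only ready step → d.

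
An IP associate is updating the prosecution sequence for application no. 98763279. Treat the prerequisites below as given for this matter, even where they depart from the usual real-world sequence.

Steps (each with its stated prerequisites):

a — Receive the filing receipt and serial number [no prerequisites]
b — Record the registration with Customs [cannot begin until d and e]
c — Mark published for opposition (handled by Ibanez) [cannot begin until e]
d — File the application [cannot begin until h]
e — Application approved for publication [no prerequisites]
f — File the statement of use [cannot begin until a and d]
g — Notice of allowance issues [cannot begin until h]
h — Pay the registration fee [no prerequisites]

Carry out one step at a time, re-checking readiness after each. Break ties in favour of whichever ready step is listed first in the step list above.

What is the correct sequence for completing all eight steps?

a e c h d b f g

a, e and h have no prerequisites; a is listed earlier, so a is first.
e and h are both available; e is listed earlier → e.
c and h are both available; c is listed earlier → c.
Next only h has its prerequisites met → h.
Now d and g have their prerequisites met. d is listed earlier, so d next.
b and f now also ready, so the ready set is {b, f, g}; b is listed earlier → b.
f and g are both available; f is listed earlier → f.
Next only g has its prerequisites met → g.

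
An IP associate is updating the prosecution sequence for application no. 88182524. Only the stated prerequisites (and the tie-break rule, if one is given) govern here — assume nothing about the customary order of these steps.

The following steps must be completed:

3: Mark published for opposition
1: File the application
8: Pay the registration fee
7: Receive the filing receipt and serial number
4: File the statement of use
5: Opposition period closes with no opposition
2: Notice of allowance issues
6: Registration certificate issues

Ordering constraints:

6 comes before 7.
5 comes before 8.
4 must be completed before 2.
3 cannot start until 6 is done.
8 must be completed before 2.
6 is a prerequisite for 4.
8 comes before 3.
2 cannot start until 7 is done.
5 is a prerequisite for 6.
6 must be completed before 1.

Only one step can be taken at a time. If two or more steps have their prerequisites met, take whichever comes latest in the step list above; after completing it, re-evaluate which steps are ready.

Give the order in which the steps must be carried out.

5, 6, 4, 7, 8, 2, 1, 3

Only 5 has no prerequisites, so it is first.
Now 6 and 8 have their prerequisites met. 6 is listed later, so 6 next.
4, 7 and 1 now also ready, so the ready set is {4, 7, 8, 1}; 4 is listed later → 4.
Now 7, 8 and 1 have their prerequisites met. 7 is listed later, so 7 next.
8 and 1 are both available; 8 is listed later → 8.
2 and 3 now also ready, so the ready set is {2, 1, 3}; 2 is listed later → 2.
1 and 3 are both available; 1 is listed later → 1.
3 needed 6 and 8, now all done → 3.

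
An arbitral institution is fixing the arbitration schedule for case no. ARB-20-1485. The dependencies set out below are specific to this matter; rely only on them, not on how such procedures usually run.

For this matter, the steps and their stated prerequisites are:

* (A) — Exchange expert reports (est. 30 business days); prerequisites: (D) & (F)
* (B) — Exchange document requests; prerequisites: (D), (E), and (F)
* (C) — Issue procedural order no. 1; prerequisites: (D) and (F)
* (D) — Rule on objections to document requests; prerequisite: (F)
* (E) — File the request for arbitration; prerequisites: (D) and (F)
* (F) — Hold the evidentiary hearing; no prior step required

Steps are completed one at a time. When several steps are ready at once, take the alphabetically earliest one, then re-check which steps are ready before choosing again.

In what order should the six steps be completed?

Only (F) has no prerequisites, so it is first.
Next only (D) has its prerequisites met → (D).
Now (A), (C) and (E) have their prerequisites met. (A) has the earlier label, so (A) next.
Ready: (C) and (E). (C) has the earlier label → (C).
(E) is the only step now ready → (E).
(B) is the only step now ready → (B).

(F), (D), (A), (C), (E), (B)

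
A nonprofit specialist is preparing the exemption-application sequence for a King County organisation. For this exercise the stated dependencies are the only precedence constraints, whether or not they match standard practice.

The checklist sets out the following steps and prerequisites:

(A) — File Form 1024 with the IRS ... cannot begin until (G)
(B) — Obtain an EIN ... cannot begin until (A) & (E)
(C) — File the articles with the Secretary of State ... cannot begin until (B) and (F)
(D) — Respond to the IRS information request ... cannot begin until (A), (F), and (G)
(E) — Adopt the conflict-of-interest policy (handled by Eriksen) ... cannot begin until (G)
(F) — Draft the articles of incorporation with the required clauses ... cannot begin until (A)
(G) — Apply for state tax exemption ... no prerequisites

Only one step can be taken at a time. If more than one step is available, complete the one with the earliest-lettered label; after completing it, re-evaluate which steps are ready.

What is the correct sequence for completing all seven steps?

Only (G) has no prerequisites, so it is first.
(A) and (E) are both available; (A) has the earlier label → (A).
(E) and (F) are both available; (E) has the earlier label → (E).
(B) now also ready, so the ready set is {(B), (F)}; (B) has the earlier label → (B).
(F) needed (A), now all done → (F).
(C) and (D) are both available; (C) has the earlier label → (C).
(D) needed (A), (F) and (G), now all done → (D).

(G) → (A) → (E) → (B) → (F) → (C) → (D)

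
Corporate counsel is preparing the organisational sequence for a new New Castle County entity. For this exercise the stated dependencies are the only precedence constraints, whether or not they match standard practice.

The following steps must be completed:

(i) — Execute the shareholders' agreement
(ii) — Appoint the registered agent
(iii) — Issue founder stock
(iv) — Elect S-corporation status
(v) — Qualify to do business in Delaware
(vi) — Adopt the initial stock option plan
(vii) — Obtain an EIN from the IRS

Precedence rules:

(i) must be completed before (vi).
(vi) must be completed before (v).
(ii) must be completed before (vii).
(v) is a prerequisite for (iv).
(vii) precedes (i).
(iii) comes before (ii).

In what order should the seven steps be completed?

(iii) (ii) (vii) (i) (vi) (v) (iv)

(iii) is the only step with nothing outstanding, so it goes first.
Next only (ii) has its prerequisites met → (ii).
Next only (vii) has its prerequisites met → (vii).
(i) needed (vii), now all done → (i).
(vi) needed (i), now all done → (vi).
(v) is the only step now ready → (v).
That leaves (iv) as the only ready step → (iv).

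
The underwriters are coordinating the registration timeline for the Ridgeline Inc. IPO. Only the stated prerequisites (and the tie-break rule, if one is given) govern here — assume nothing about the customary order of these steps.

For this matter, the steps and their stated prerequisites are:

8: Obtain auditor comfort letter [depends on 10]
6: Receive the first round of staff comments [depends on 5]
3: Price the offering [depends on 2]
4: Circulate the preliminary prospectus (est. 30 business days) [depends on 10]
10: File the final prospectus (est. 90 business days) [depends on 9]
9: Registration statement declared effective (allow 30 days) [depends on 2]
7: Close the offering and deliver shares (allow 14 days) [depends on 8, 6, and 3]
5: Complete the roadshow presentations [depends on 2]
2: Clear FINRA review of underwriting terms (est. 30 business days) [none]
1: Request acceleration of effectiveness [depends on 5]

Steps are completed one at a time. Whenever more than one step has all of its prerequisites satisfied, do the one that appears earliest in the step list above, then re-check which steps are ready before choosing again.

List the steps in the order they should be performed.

2 is the only step with nothing outstanding, so it goes first.
Now 3, 9 and 5 have their prerequisites met. 3 is listed earlier, so 3 next.
Ready: 9 and 5. 9 is listed earlier → 9.
10 and 5 are both available; 10 is listed earlier → 10.
8 and 4 now also ready, so the ready set is {8, 4, 5}; 8 is listed earlier → 8.
Ready: 4 and 5. 4 is listed earlier → 4.
5 needed 2, now all done → 5.
6 and 1 are both available; 6 is listed earlier → 6.
Ready: 7 and 1. 7 is listed earlier → 7.
1 is the only step now ready → 1.

2 3 9 10 8 4 5 6 7 1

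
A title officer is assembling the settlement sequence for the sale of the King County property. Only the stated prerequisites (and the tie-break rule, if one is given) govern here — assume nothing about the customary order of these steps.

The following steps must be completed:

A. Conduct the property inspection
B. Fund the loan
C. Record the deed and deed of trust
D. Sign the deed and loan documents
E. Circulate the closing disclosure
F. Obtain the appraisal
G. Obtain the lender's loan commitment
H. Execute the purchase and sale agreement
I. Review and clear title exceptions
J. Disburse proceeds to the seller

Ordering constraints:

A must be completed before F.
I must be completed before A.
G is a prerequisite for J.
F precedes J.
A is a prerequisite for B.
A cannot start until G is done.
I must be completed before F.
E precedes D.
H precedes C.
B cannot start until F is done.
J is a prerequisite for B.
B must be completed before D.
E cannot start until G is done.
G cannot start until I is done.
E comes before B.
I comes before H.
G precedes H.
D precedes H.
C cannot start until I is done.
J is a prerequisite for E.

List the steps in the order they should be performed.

I G A F J E B D H C

I has no prerequisites → I first.
Next only G has its prerequisites met → G.
That leaves A as the only ready step → A.
F needed A and I, now all done → F.
J is the only step now ready → J.
E is the only step now ready → E.
Next only B has its prerequisites met → B.
D needed B and E, now all done → D.
Next only H has its prerequisites met → H.
That leaves C as the only ready step → C.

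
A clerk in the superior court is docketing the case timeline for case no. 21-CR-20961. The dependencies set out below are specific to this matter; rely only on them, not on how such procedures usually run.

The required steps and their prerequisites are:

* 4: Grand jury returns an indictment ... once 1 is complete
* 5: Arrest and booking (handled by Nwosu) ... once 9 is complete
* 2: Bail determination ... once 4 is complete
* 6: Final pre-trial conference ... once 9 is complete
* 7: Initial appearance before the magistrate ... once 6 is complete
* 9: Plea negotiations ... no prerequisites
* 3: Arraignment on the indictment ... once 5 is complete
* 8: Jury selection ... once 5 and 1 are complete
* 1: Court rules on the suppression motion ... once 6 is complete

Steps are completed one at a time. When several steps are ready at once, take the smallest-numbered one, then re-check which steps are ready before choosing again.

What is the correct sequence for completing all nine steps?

9 → 5 → 3 → 6 → 1 → 4 → 2 → 7 → 8

9 has no prerequisites → 9 first.
Now 5 and 6 have their prerequisites met. 5 has the earlier label, so 5 next.
3 and 6 are both available; 3 has the earlier label → 3.
6 needed 9, now all done → 6.
Now 1 and 7 have their prerequisites met. 1 has the earlier label, so 1 next.
4 and 8 now also ready, so the ready set is {4, 7, 8}; 4 has the earlier label → 4.
Now 2, 7 and 8 have their prerequisites met. 2 has the earlier label, so 2 next.
Ready: 7 and 8. 7 has the earlier label → 7.
That leaves 8 as the only ready step → 8.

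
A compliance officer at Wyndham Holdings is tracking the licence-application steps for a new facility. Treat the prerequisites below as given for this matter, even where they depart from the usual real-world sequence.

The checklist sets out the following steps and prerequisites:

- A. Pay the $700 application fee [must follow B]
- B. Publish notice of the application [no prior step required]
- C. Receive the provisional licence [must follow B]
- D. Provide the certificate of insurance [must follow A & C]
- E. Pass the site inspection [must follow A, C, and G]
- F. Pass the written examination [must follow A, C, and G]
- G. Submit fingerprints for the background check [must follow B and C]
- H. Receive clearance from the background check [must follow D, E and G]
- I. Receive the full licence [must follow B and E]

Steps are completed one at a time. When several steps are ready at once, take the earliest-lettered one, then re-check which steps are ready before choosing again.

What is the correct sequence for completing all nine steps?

B, A, C, D, G, E, F, H, I

Only B has no prerequisites, so it is first.
Now A and C have their prerequisites met. A has the earlier label, so A next.
C needed B, now all done → C.
D and G are both available; D has the earlier label → D.
That leaves G as the only ready step → G.
Now E and F have their prerequisites met. E has the earlier label, so E next.
H and I now also ready, so the ready set is {F, H, I}; F has the earlier label → F.
H and I are both available; H has the earlier label → H.
That leaves I as the only ready step → I.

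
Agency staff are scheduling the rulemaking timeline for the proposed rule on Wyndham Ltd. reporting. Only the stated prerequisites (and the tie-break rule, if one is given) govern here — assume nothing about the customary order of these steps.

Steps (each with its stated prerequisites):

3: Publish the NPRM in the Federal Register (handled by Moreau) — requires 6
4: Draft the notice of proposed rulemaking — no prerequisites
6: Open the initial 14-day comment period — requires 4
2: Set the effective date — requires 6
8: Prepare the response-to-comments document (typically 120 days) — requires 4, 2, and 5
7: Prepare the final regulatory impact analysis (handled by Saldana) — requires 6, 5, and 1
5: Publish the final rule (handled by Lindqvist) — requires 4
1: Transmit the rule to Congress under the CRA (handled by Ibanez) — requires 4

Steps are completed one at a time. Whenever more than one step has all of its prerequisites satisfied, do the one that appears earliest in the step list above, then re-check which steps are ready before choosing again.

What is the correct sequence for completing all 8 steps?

Only 4 has no prerequisites, so it is first.
6, 5 and 1 are all available; 6 is listed earlier → 6.
3 and 2 now also ready, so the ready set is {3, 2, 5, 1}; 3 is listed earlier → 3.
2, 5 and 1 are all available; 2 is listed earlier → 2.
5 and 1 are both available; 5 is listed earlier → 5.
Ready: 8 and 1. 8 is listed earlier → 8.
Next only 1 has its prerequisites met → 1.
7 needed 6, 5 and 1, now all done → 7.

4, 6, 3, 2, 5, 8, 1, 7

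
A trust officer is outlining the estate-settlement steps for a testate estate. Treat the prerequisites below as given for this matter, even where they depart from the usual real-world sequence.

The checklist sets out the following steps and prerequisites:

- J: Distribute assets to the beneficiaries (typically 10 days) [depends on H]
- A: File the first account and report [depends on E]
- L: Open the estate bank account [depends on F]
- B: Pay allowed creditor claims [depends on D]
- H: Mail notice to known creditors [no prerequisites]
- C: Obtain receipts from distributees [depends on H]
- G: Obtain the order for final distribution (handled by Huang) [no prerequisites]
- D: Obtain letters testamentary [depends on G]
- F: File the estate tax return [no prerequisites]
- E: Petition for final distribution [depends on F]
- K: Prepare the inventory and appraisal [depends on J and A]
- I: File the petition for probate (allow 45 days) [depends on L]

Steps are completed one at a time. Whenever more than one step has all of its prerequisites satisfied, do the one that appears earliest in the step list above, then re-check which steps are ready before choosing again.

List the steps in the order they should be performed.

Nothing is required for H, G and F. H is listed earlier → H first.
J, C, G and F are all available; J is listed earlier → J.
Ready: C, G and F. C is listed earlier → C.
G and F are both available; G is listed earlier → G.
D now also ready, so the ready set is {D, F}; D is listed earlier → D.
Ready: B and F. B is listed earlier → B.
Next only F has its prerequisites met → F.
L and E are both available; L is listed earlier → L.
I now also ready, so the ready set is {E, I}; E is listed earlier → E.
Now A and I have their prerequisites met. A is listed earlier, so A next.
K and I are both available; K is listed earlier → K.
That leaves I as the only ready step → I.

H → J → C → G → D → B → F → L → E → A → K → I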